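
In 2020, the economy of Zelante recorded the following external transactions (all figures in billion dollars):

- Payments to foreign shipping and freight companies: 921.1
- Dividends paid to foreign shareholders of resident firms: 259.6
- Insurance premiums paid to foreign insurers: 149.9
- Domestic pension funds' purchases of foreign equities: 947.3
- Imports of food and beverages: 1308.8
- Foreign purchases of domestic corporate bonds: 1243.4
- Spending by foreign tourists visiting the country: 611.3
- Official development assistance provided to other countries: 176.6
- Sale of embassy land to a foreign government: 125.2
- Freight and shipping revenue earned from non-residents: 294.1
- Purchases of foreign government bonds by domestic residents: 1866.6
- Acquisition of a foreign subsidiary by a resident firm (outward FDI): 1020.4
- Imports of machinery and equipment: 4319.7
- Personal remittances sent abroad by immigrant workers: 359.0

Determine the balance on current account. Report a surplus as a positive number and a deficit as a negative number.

-6589.3

Goods: -4319.7 - 1308.8 = -5628.5
Services: -921.1 + 294.1 + 611.3 - 149.9 = -165.6
Primary income: -259.6
Secondary income: -176.6 - 359.0 = -535.6
Current account = (-5628.5) + (-165.6) + (-259.6) + (-535.6) = -6589.3
(Excluded from the current account — financial account: domestic pension funds' purchases of foreign equities 947.3, foreign purchases of domestic corporate bonds 1243.4, purchases of foreign government bonds by domestic residents 1866.6, acquisition of a foreign subsidiary by a resident firm (outward FDI) 1020.4; capital account: sale of embassy land to a foreign government 125.2.)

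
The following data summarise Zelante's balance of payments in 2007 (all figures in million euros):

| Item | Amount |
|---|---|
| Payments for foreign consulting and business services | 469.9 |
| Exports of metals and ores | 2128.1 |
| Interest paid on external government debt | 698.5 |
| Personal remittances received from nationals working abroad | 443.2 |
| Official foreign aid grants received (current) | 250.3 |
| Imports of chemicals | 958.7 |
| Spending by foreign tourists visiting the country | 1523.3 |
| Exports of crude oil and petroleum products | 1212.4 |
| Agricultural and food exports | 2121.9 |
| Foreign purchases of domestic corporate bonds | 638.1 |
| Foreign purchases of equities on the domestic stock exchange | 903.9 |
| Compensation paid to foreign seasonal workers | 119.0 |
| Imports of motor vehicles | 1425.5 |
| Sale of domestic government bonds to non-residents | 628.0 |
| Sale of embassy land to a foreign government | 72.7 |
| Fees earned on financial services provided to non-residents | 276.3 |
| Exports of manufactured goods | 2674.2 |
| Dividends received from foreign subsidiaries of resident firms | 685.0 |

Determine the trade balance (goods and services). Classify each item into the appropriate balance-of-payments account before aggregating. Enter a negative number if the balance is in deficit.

Goods: -958.7 + 2674.2 + 1212.4 + 2121.9 - 1425.5 + 2128.1 = 5752.4
Services: 276.3 - 469.9 + 1523.3 = 1329.7
Trade balance = 5752.4 + 1329.7 = 7082.1
(Excluded from the trade balance — primary income: interest paid on external government debt 698.5, compensation paid to foreign seasonal workers 119.0, dividends received from foreign subsidiaries of resident firms 685.0; secondary income: personal remittances received from nationals working abroad 443.2, official foreign aid grants received (current) 250.3; financial account: foreign purchases of domestic corporate bonds 638.1, foreign purchases of equities on the domestic stock exchange 903.9, sale of domestic government bonds to non-residents 628.0; capital account: sale of embassy land to a foreign government 72.7.)

7082.1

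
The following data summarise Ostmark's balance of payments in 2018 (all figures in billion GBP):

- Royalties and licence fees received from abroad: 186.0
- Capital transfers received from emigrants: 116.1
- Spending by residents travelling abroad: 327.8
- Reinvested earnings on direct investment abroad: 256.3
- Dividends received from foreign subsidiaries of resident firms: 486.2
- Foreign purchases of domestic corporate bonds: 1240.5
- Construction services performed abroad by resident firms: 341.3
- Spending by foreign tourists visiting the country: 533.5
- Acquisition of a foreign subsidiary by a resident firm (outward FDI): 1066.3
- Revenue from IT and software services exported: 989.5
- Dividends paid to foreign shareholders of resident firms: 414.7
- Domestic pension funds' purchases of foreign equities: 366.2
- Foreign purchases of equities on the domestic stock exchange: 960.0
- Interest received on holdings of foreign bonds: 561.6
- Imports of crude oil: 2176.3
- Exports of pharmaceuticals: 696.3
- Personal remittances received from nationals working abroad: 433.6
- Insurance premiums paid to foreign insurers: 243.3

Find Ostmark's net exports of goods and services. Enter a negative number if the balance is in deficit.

-0.8

Goods: 696.3 - 2176.3 = -1480.0
Services: -327.8 + 989.5 + 533.5 + 341.3 + 186.0 - 243.3 = 1479.2
Trade balance = -1480.0 + 1479.2 = -0.8
(Excluded from the trade balance — capital account: capital transfers received from emigrants 116.1; primary income: reinvested earnings on direct investment abroad 256.3, dividends received from foreign subsidiaries of resident firms 486.2, dividends paid to foreign shareholders of resident firms 414.7, interest received on holdings of foreign bonds 561.6; financial account: foreign purchases of domestic corporate bonds 1240.5, acquisition of a foreign subsidiary by a resident firm (outward FDI) 1066.3, domestic pension funds' purchases of foreign equities 366.2, foreign purchases of equities on the domestic stock exchange 960.0; secondary income: personal remittances received from nationals working abroad 433.6.)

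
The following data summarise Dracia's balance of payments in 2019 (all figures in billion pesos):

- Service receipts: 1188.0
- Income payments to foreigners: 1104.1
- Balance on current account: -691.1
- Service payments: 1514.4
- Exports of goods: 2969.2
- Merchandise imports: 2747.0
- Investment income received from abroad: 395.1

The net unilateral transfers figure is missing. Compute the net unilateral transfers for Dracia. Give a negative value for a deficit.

Current account = goods balance + services balance + net primary income + net secondary income
Sum of the known components = -813.2
Net unilateral transfers = CA - (known components) = -691.1 - (-813.2) = 122.1

122.1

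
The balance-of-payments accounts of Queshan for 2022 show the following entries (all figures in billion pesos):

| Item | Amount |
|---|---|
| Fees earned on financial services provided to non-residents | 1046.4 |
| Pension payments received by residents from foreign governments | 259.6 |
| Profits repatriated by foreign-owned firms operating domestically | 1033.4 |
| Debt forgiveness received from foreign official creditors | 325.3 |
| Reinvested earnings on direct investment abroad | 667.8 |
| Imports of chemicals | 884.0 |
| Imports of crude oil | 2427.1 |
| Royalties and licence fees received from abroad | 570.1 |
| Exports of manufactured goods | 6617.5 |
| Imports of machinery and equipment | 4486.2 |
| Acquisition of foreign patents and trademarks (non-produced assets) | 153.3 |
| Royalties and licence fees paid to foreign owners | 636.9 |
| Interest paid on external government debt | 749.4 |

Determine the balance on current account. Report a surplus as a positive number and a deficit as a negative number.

Goods: 6617.5 - 884.0 - 2427.1 - 4486.2 = -1179.8
Services: -636.9 + 1046.4 + 570.1 = 979.6
Primary income: -749.4 + 667.8 - 1033.4 = -1115.0
Secondary income: 259.6
Current account = (-1179.8) + 979.6 + (-1115.0) + 259.6 = -1055.6
(Excluded from the current account — capital account: debt forgiveness received from foreign official creditors 325.3, acquisition of foreign patents and trademarks (non-produced assets) 153.3.)

-1055.6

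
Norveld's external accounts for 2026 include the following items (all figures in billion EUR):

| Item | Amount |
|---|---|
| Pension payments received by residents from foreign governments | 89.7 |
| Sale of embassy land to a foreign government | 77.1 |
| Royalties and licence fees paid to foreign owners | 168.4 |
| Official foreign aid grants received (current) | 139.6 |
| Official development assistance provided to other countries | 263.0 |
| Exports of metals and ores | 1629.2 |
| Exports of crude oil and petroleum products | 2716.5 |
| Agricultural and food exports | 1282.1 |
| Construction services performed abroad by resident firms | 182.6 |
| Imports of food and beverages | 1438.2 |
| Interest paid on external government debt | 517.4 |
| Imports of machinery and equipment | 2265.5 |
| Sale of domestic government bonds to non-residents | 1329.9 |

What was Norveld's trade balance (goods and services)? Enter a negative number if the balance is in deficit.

Goods: 1629.2 - 2265.5 + 2716.5 + 1282.1 - 1438.2 = 1924.1
Services: 182.6 - 168.4 = 14.2
Trade balance = 1924.1 + 14.2 = 1938.3
(Excluded from the trade balance — secondary income: pension payments received by residents from foreign governments 89.7, official foreign aid grants received (current) 139.6, official development assistance provided to other countries 263.0; capital account: sale of embassy land to a foreign government 77.1; primary income: interest paid on external government debt 517.4; financial account: sale of domestic government bonds to non-residents 1329.9.)

1938.3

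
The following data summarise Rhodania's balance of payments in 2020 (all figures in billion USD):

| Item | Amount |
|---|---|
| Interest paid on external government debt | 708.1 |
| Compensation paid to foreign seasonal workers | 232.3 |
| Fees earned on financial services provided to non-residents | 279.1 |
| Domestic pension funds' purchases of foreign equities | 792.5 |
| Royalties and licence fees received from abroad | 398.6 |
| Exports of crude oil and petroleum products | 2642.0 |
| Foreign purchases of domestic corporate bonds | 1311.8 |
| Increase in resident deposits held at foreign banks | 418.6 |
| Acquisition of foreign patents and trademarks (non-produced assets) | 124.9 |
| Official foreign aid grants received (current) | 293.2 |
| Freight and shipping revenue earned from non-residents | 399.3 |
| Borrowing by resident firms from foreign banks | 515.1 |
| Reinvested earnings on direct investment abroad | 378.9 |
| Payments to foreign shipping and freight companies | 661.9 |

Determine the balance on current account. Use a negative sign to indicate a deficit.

Goods: 2642.0
Services: -661.9 + 399.3 + 398.6 + 279.1 = 415.1
Primary income: -232.3 - 708.1 + 378.9 = -561.5
Secondary income: 293.2
Current account = 2642.0 + 415.1 + (-561.5) + 293.2 = 2788.8
(Excluded from the current account — financial account: domestic pension funds' purchases of foreign equities 792.5, foreign purchases of domestic corporate bonds 1311.8, increase in resident deposits held at foreign banks 418.6, borrowing by resident firms from foreign banks 515.1; capital account: acquisition of foreign patents and trademarks (non-produced assets) 124.9.)

2788.8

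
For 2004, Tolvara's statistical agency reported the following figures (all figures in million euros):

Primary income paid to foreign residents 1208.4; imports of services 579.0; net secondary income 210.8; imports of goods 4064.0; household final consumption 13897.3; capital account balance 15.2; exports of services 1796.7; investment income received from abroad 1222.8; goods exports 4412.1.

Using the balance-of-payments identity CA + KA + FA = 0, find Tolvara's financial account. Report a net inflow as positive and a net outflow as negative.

Goods balance = 4412.1 - 4064.0 = 348.1
Services balance = 1796.7 - 579.0 = 1217.7
Trade balance (goods + services) = 348.1 + 1217.7 = 1565.8
Net primary income = 1222.8 - 1208.4 = 14.4
Net secondary income = 210.8
Current account = 1565.8 + 14.4 + 210.8 = 1791.0
Financial account = -(1791.0 + 15.2) = -1806.2

-1806.2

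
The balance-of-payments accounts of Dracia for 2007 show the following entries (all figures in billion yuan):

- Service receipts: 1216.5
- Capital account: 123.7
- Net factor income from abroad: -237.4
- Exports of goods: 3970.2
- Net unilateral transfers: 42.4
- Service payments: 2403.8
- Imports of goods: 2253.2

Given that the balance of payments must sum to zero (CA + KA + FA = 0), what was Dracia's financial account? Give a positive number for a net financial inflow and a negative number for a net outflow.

-458.4

Goods balance = 3970.2 - 2253.2 = 1717.0
Services balance = 1216.5 - 2403.8 = -1187.3
Trade balance (goods + services) = 1717.0 + (-1187.3) = 529.7
Net primary income = -237.4
Net secondary income = 42.4
Current account = 529.7 + (-237.4) + 42.4 = 334.7
Financial account = -(334.7 + 123.7) = -458.4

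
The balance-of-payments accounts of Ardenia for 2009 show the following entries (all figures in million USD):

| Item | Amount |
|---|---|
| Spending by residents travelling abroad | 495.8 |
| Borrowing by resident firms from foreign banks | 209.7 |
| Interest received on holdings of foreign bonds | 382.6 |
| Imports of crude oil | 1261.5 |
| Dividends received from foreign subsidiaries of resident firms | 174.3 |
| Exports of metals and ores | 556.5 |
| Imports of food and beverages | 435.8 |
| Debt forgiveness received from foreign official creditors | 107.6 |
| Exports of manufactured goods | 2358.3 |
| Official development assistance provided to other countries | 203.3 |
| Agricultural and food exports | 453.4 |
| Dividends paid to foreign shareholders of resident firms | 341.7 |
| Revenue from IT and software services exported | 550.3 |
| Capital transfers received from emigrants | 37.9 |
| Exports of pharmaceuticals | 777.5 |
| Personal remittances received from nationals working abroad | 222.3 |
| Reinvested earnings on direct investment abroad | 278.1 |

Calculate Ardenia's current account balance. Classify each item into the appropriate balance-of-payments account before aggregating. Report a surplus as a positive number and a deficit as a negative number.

3015.2

Goods: -1261.5 - 435.8 + 2358.3 + 556.5 + 453.4 + 777.5 = 2448.4
Services: 550.3 - 495.8 = 54.5
Primary income: 382.6 + 278.1 - 341.7 + 174.3 = 493.3
Secondary income: 222.3 - 203.3 = 19.0
Current account = 2448.4 + 54.5 + 493.3 + 19.0 = 3015.2
(Excluded from the current account — financial account: borrowing by resident firms from foreign banks 209.7; capital account: debt forgiveness received from foreign official creditors 107.6, capital transfers received from emigrants 37.9.)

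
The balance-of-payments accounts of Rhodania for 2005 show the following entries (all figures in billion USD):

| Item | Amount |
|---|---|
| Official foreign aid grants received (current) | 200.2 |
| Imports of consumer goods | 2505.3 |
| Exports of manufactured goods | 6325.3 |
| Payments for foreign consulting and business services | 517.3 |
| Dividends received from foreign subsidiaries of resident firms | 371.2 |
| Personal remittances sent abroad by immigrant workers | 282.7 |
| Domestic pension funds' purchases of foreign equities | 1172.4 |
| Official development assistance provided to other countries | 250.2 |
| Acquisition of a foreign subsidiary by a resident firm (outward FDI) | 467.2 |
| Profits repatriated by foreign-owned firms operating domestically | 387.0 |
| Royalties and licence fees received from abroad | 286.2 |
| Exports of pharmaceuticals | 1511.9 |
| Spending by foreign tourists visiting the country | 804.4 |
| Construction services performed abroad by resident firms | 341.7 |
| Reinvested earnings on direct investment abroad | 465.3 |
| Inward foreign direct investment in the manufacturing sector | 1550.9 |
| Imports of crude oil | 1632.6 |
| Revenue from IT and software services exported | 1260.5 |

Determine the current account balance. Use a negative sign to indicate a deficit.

5991.6

Goods: 1511.9 - 2505.3 + 6325.3 - 1632.6 = 3699.3
Services: 341.7 + 804.4 + 1260.5 - 517.3 + 286.2 = 2175.5
Primary income: 465.3 + 371.2 - 387.0 = 449.5
Secondary income: -282.7 + 200.2 - 250.2 = -332.7
Current account = 3699.3 + 2175.5 + 449.5 + (-332.7) = 5991.6
(Excluded from the current account — financial account: domestic pension funds' purchases of foreign equities 1172.4, acquisition of a foreign subsidiary by a resident firm (outward FDI) 467.2, inward foreign direct investment in the manufacturing sector 1550.9.)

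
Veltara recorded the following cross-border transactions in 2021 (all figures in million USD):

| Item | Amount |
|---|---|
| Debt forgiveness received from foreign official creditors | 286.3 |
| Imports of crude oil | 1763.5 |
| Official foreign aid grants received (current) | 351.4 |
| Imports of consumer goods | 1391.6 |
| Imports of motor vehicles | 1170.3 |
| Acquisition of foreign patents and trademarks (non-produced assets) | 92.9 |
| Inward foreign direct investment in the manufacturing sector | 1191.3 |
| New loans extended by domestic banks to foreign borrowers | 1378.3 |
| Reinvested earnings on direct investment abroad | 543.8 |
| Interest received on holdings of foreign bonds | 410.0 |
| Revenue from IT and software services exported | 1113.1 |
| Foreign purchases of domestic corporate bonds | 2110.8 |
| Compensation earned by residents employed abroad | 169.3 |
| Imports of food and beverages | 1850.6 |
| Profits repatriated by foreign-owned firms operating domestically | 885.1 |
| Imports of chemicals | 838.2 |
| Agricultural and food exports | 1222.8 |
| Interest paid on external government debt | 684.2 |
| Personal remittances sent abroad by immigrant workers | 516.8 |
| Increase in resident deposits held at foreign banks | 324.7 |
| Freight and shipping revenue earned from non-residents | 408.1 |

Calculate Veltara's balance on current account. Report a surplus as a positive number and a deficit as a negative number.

-4881.8

Goods: -1850.6 - 1763.5 + 1222.8 - 838.2 - 1170.3 - 1391.6 = -5791.4
Services: 408.1 + 1113.1 = 1521.2
Primary income: -885.1 + 410.0 - 684.2 + 543.8 + 169.3 = -446.2
Secondary income: -516.8 + 351.4 = -165.4
Current account = (-5791.4) + 1521.2 + (-446.2) + (-165.4) = -4881.8
(Excluded from the current account — capital account: debt forgiveness received from foreign official creditors 286.3, acquisition of foreign patents and trademarks (non-produced assets) 92.9; financial account: inward foreign direct investment in the manufacturing sector 1191.3, new loans extended by domestic banks to foreign borrowers 1378.3, foreign purchases of domestic corporate bonds 2110.8, increase in resident deposits held at foreign banks 324.7.)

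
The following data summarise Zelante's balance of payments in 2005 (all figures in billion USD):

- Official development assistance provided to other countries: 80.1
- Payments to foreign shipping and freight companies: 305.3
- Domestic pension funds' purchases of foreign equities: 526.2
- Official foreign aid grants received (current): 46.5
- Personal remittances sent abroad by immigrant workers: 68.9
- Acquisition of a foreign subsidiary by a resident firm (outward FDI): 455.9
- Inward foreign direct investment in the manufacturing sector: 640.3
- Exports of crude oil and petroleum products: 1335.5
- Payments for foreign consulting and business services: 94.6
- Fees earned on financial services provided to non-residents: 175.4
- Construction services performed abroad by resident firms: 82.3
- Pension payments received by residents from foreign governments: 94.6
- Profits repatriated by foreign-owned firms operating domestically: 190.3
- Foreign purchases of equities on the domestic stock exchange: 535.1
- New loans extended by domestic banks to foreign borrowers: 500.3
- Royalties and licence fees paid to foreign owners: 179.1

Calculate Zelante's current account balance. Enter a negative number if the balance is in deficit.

816.0

Goods: 1335.5
Services: -305.3 + 82.3 + 175.4 - 179.1 - 94.6 = -321.3
Primary income: -190.3
Secondary income: 94.6 - 68.9 - 80.1 + 46.5 = -7.9
Current account = 1335.5 + (-321.3) + (-190.3) + (-7.9) = 816.0
(Excluded from the current account — financial account: domestic pension funds' purchases of foreign equities 526.2, acquisition of a foreign subsidiary by a resident firm (outward FDI) 455.9, inward foreign direct investment in the manufacturing sector 640.3, foreign purchases of equities on the domestic stock exchange 535.1, new loans extended by domestic banks to foreign borrowers 500.3.)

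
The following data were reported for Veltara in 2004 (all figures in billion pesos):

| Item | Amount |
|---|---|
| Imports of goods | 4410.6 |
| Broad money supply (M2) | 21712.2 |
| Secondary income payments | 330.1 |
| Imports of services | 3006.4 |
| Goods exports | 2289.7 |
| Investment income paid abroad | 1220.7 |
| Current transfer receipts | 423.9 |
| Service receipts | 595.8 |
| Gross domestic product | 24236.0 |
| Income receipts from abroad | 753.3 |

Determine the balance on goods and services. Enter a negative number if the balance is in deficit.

-4531.5

Goods balance = 2289.7 - 4410.6 = -2120.9
Services balance = 595.8 - 3006.4 = -2410.6
Trade balance (goods + services) = -2120.9 + (-2410.6) = -4531.5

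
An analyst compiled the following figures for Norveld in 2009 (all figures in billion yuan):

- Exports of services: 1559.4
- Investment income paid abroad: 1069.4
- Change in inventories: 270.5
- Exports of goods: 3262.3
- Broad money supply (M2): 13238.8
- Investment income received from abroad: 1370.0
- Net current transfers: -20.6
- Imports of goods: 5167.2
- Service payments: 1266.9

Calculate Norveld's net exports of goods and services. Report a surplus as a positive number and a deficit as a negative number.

Goods balance = 3262.3 - 5167.2 = -1904.9
Services balance = 1559.4 - 1266.9 = 292.5
Trade balance (goods + services) = -1904.9 + 292.5 = -1612.4

-1612.4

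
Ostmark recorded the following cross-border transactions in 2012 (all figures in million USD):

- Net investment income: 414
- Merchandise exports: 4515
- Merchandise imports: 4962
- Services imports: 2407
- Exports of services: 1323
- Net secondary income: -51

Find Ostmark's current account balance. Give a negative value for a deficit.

-1168

Goods balance = 4515 - 4962 = -447
Services balance = 1323 - 2407 = -1084
Trade balance (goods + services) = -447 + (-1084) = -1531
Net primary income = 414
Net secondary income = -51
Current account = -1531 + 414 + (-51) = -1168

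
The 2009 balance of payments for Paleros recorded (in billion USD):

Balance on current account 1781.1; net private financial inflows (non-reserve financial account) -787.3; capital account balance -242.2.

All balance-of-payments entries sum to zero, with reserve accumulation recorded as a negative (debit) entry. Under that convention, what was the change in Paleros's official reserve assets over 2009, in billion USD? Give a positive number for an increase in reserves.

751.6

Official reserve transactions balance = -(1781.1 + (-242.2) + (-787.3)) = -751.6
An accumulation of reserves is recorded as a debit (negative entry), so the change in the stock of reserves is the negative of that balance.
Change in official reserves = -(-751.6) = 751.6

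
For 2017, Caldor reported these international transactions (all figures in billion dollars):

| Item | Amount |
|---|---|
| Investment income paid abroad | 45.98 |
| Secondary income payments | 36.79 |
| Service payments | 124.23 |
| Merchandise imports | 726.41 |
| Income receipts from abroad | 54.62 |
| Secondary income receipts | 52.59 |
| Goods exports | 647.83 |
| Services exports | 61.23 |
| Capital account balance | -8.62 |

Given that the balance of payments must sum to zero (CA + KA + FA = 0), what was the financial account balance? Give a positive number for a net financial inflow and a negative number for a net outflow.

Goods balance = 647.83 - 726.41 = -78.58
Services balance = 61.23 - 124.23 = -63.00
Trade balance (goods + services) = -78.58 + (-63.00) = -141.58
Net primary income = 54.62 - 45.98 = 8.64
Net secondary income = 52.59 - 36.79 = 15.80
Current account = -141.58 + 8.64 + 15.80 = -117.14
Financial account = -(-117.14 + (-8.62)) = 125.76

125.76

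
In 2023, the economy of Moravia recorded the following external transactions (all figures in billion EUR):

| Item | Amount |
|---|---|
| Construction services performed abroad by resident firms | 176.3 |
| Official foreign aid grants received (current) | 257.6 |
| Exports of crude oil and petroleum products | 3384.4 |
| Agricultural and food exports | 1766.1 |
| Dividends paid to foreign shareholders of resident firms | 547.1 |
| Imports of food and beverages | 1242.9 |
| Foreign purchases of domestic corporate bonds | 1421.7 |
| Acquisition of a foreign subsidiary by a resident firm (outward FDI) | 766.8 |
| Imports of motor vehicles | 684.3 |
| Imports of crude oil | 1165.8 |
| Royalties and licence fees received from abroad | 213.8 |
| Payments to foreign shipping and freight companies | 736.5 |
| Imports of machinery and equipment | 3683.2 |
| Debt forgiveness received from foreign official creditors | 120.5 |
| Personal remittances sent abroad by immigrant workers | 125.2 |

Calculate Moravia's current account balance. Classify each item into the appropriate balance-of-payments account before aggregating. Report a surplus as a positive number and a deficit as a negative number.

Goods: 1766.1 - 684.3 - 1242.9 - 1165.8 - 3683.2 + 3384.4 = -1625.7
Services: 176.3 + 213.8 - 736.5 = -346.4
Primary income: -547.1
Secondary income: -125.2 + 257.6 = 132.4
Current account = (-1625.7) + (-346.4) + (-547.1) + 132.4 = -2386.8
(Excluded from the current account — financial account: foreign purchases of domestic corporate bonds 1421.7, acquisition of a foreign subsidiary by a resident firm (outward FDI) 766.8; capital account: debt forgiveness received from foreign official creditors 120.5.)

-2386.8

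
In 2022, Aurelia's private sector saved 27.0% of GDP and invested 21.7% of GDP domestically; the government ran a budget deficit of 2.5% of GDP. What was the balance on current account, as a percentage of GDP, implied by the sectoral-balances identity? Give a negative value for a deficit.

2.8

By the sectoral-balances identity, CA = (S_private - I) + (T - G).
Private balance = 27.0 - 21.7 = 5.3
Government balance (T - G) = -2.5
CA = 5.3 + (-2.5) = 2.8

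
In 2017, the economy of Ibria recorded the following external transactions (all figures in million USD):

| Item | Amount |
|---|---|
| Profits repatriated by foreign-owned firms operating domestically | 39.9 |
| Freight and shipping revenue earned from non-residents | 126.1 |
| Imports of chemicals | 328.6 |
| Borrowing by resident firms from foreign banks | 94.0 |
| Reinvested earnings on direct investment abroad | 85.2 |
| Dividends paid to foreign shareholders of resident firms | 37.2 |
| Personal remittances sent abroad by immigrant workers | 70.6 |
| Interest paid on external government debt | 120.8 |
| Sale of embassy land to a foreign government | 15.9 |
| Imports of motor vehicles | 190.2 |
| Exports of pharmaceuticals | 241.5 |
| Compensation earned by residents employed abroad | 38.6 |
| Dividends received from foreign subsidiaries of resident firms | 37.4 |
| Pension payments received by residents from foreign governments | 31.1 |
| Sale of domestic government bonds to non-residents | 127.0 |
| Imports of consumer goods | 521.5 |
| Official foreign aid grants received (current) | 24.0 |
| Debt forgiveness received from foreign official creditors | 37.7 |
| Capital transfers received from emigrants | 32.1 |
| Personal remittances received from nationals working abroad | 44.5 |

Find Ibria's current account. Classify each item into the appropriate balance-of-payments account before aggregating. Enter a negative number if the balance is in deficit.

Goods: -328.6 - 521.5 - 190.2 + 241.5 = -798.8
Services: 126.1
Primary income: -39.9 - 37.2 + 37.4 + 85.2 + 38.6 - 120.8 = -36.7
Secondary income: -70.6 + 24.0 + 31.1 + 44.5 = 29.0
Current account = (-798.8) + 126.1 + (-36.7) + 29.0 = -680.4
(Excluded from the current account — financial account: borrowing by resident firms from foreign banks 94.0, sale of domestic government bonds to non-residents 127.0; capital account: sale of embassy land to a foreign government 15.9, debt forgiveness received from foreign official creditors 37.7, capital transfers received from emigrants 32.1.)

-680.4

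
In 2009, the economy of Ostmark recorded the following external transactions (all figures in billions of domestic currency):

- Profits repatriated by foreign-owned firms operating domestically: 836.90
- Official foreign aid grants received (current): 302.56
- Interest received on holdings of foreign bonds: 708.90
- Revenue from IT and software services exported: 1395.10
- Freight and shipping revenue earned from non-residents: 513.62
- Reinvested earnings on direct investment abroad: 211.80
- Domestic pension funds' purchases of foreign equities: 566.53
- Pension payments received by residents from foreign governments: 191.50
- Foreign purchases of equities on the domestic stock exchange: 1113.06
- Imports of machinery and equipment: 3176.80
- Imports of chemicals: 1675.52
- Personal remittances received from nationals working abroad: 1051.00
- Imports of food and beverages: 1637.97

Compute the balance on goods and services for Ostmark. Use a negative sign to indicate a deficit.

-4581.57

Goods: -1675.52 - 1637.97 - 3176.80 = -6490.29
Services: 513.62 + 1395.10 = 1908.72
Trade balance = -6490.29 + 1908.72 = -4581.57
(Excluded from the trade balance — primary income: profits repatriated by foreign-owned firms operating domestically 836.90, interest received on holdings of foreign bonds 708.90, reinvested earnings on direct investment abroad 211.80; secondary income: official foreign aid grants received (current) 302.56, pension payments received by residents from foreign governments 191.50, personal remittances received from nationals working abroad 1051.00; financial account: domestic pension funds' purchases of foreign equities 566.53, foreign purchases of equities on the domestic stock exchange 1113.06.)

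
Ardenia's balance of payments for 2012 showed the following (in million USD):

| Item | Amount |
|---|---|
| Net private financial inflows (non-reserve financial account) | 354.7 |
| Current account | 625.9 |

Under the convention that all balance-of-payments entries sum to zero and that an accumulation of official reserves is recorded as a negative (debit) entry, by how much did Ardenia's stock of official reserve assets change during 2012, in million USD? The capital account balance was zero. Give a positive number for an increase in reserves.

980.6

Official reserve transactions balance = -(625.9 + 354.7) = -980.6
An accumulation of reserves is recorded as a debit (negative entry), so the change in the stock of reserves is the negative of that balance.
Change in official reserves = -(-980.6) = 980.6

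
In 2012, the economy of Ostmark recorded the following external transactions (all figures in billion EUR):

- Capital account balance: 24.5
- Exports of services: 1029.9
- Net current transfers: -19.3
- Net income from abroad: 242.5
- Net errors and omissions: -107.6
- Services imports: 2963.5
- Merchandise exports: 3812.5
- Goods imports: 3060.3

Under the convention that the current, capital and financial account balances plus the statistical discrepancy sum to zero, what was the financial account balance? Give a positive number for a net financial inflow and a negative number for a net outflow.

Goods balance = 3812.5 - 3060.3 = 752.2
Services balance = 1029.9 - 2963.5 = -1933.6
Trade balance (goods + services) = 752.2 + (-1933.6) = -1181.4
Net primary income = 242.5
Net secondary income = -19.3
Current account = -1181.4 + 242.5 + (-19.3) = -958.2
Financial account = -(-958.2 + 24.5 + (-107.6)) = 1041.3

1041.3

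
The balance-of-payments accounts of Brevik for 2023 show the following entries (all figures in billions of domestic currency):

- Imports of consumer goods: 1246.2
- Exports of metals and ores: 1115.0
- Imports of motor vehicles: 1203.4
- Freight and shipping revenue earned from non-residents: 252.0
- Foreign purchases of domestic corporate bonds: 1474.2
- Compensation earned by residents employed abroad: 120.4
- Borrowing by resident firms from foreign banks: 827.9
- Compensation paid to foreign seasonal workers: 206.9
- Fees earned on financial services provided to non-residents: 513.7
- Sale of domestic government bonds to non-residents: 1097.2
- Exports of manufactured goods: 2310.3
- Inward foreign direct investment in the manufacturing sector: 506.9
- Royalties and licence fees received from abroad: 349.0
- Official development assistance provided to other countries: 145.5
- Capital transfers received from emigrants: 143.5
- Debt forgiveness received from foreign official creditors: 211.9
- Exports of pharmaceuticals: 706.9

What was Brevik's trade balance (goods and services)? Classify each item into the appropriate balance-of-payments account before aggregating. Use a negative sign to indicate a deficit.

Goods: -1203.4 + 1115.0 + 2310.3 + 706.9 - 1246.2 = 1682.6
Services: 349.0 + 513.7 + 252.0 = 1114.7
Trade balance = 1682.6 + 1114.7 = 2797.3
(Excluded from the trade balance — financial account: foreign purchases of domestic corporate bonds 1474.2, borrowing by resident firms from foreign banks 827.9, sale of domestic government bonds to non-residents 1097.2, inward foreign direct investment in the manufacturing sector 506.9; primary income: compensation earned by residents employed abroad 120.4, compensation paid to foreign seasonal workers 206.9; secondary income: official development assistance provided to other countries 145.5; capital account: capital transfers received from emigrants 143.5, debt forgiveness received from foreign official creditors 211.9.)

2797.3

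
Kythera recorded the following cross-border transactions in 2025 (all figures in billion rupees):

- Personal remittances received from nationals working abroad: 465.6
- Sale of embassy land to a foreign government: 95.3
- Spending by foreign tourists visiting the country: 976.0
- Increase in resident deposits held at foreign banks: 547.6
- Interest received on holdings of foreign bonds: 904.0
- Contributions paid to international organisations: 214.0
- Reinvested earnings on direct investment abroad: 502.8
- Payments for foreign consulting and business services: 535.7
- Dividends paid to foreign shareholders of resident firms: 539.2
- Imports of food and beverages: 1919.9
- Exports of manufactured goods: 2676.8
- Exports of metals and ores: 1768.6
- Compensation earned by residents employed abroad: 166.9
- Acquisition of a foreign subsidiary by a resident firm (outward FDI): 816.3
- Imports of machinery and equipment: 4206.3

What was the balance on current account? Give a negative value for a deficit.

Goods: -1919.9 + 2676.8 + 1768.6 - 4206.3 = -1680.8
Services: -535.7 + 976.0 = 440.3
Primary income: 166.9 + 904.0 - 539.2 + 502.8 = 1034.5
Secondary income: 465.6 - 214.0 = 251.6
Current account = (-1680.8) + 440.3 + 1034.5 + 251.6 = 45.6
(Excluded from the current account — capital account: sale of embassy land to a foreign government 95.3; financial account: increase in resident deposits held at foreign banks 547.6, acquisition of a foreign subsidiary by a resident firm (outward FDI) 816.3.)

45.6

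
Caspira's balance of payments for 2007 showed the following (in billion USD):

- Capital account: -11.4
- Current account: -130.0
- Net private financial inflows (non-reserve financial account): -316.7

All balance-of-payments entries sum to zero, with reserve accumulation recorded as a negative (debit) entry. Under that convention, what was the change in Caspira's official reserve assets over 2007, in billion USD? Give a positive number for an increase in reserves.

Official reserve transactions balance = -((-130.0) + (-11.4) + (-316.7)) = 458.1
An accumulation of reserves is recorded as a debit (negative entry), so the change in the stock of reserves is the negative of that balance.
Change in official reserves = -(458.1) = -458.1

-458.1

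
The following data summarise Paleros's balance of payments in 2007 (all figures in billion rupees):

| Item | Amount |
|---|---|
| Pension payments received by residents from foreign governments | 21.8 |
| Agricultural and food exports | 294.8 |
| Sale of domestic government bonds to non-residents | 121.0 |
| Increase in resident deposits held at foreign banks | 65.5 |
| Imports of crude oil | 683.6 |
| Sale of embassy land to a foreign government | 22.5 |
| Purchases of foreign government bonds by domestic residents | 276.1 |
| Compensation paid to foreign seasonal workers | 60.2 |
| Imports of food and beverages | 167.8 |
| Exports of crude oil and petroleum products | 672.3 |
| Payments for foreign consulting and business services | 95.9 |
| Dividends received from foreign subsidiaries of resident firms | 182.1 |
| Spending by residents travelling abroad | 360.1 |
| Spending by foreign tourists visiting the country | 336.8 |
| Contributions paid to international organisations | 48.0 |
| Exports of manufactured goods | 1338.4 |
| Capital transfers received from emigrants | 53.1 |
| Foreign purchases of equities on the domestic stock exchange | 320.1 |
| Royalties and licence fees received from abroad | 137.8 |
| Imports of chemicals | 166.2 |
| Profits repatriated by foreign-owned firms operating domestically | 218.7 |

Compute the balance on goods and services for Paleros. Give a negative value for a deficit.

1306.5

Goods: 294.8 - 167.8 + 672.3 - 166.2 + 1338.4 - 683.6 = 1287.9
Services: -360.1 - 95.9 + 336.8 + 137.8 = 18.6
Trade balance = 1287.9 + 18.6 = 1306.5
(Excluded from the trade balance — secondary income: pension payments received by residents from foreign governments 21.8, contributions paid to international organisations 48.0; financial account: sale of domestic government bonds to non-residents 121.0, increase in resident deposits held at foreign banks 65.5, purchases of foreign government bonds by domestic residents 276.1, foreign purchases of equities on the domestic stock exchange 320.1; capital account: sale of embassy land to a foreign government 22.5, capital transfers received from emigrants 53.1; primary income: compensation paid to foreign seasonal workers 60.2, dividends received from foreign subsidiaries of resident firms 182.1, profits repatriated by foreign-owned firms operating domestically 218.7.)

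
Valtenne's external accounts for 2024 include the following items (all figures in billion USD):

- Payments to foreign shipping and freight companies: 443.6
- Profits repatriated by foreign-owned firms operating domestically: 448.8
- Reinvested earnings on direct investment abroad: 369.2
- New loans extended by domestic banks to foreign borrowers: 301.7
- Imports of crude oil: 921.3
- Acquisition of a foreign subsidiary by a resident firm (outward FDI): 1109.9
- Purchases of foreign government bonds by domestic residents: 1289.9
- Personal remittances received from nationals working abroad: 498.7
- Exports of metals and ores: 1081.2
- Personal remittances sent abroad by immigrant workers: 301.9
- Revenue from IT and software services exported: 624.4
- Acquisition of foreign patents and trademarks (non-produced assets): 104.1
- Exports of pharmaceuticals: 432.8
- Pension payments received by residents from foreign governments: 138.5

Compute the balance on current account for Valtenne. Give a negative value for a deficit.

Goods: -921.3 + 432.8 + 1081.2 = 592.7
Services: -443.6 + 624.4 = 180.8
Primary income: -448.8 + 369.2 = -79.6
Secondary income: 498.7 - 301.9 + 138.5 = 335.3
Current account = 592.7 + 180.8 + (-79.6) + 335.3 = 1029.2
(Excluded from the current account — financial account: new loans extended by domestic banks to foreign borrowers 301.7, acquisition of a foreign subsidiary by a resident firm (outward FDI) 1109.9, purchases of foreign government bonds by domestic residents 1289.9; capital account: acquisition of foreign patents and trademarks (non-produced assets) 104.1.)

1029.2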